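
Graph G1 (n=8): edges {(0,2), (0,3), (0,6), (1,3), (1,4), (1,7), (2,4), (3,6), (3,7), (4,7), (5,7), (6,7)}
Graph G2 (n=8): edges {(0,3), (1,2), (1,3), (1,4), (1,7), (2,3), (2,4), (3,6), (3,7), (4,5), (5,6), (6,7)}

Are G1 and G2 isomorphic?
Yes, isomorphic

The graphs are isomorphic.
One valid mapping φ: V(G1) → V(G2): 0→4, 1→7, 2→5, 3→1, 4→6, 5→0, 6→2, 7→3

Verify φ preserves adjacency — for each edge of G1, its image is an edge of G2:
  (0,2) → (φ(0),φ(2)) = (4,5) ∈ E(G2) ✓
  (0,3) → (φ(0),φ(3)) = (1,4) ∈ E(G2) ✓
  (0,6) → (φ(0),φ(6)) = (2,4) ∈ E(G2) ✓
  (1,3) → (φ(1),φ(3)) = (1,7) ∈ E(G2) ✓
  (1,4) → (φ(1),φ(4)) = (6,7) ∈ E(G2) ✓
  (1,7) → (φ(1),φ(7)) = (3,7) ∈ E(G2) ✓
  (2,4) → (φ(2),φ(4)) = (5,6) ∈ E(G2) ✓
  (3,6) → (φ(3),φ(6)) = (1,2) ∈ E(G2) ✓
  (3,7) → (φ(3),φ(7)) = (1,3) ∈ E(G2) ✓
  (4,7) → (φ(4),φ(7)) = (3,6) ∈ E(G2) ✓
  (5,7) → (φ(5),φ(7)) = (0,3) ∈ E(G2) ✓
  (6,7) → (φ(6),φ(7)) = (2,3) ∈ E(G2) ✓
All 12 edges of G1 map to edges of G2, and |E(G1)| = |E(G2)| = 12, so φ is a bijection on edges as well as vertices. Hence G1 ≅ G2.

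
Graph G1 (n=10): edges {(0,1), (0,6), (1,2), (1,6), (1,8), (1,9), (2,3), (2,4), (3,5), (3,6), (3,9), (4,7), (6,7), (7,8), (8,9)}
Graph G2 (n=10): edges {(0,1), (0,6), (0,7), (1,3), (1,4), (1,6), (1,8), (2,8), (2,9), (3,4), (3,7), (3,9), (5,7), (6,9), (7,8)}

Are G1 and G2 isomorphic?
Yes, isomorphic

The graphs are isomorphic.
One valid mapping φ: V(G1) → V(G2): 0→4, 1→1, 2→8, 3→7, 4→2, 5→5, 6→3, 7→9, 8→6, 9→0

Verify φ preserves adjacency — for each edge of G1, its image is an edge of G2:
  (0,1) → (φ(0),φ(1)) = (1,4) ∈ E(G2) ✓
  (0,6) → (φ(0),φ(6)) = (3,4) ∈ E(G2) ✓
  (1,2) → (φ(1),φ(2)) = (1,8) ∈ E(G2) ✓
  (1,6) → (φ(1),φ(6)) = (1,3) ∈ E(G2) ✓
  (1,8) → (φ(1),φ(8)) = (1,6) ∈ E(G2) ✓
  (1,9) → (φ(1),φ(9)) = (0,1) ∈ E(G2) ✓
  (2,3) → (φ(2),φ(3)) = (7,8) ∈ E(G2) ✓
  (2,4) → (φ(2),φ(4)) = (2,8) ∈ E(G2) ✓
  (3,5) → (φ(3),φ(5)) = (5,7) ∈ E(G2) ✓
  (3,6) → (φ(3),φ(6)) = (3,7) ∈ E(G2) ✓
  (3,9) → (φ(3),φ(9)) = (0,7) ∈ E(G2) ✓
  (4,7) → (φ(4),φ(7)) = (2,9) ∈ E(G2) ✓
  (6,7) → (φ(6),φ(7)) = (3,9) ∈ E(G2) ✓
  (7,8) → (φ(7),φ(8)) = (6,9) ∈ E(G2) ✓
  (8,9) → (φ(8),φ(9)) = (0,6) ∈ E(G2) ✓
All 15 edges of G1 map to edges of G2, and |E(G1)| = |E(G2)| = 15, so φ is a bijection on edges as well as vertices. Hence G1 ≅ G2.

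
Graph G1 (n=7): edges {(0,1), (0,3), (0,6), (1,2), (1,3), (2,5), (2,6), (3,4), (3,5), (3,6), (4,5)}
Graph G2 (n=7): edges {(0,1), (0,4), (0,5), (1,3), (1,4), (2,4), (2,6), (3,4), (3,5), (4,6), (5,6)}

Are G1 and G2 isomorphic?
Yes, isomorphic

The graphs are isomorphic.
One valid mapping φ: V(G1) → V(G2): 0→1, 1→0, 2→5, 3→4, 4→2, 5→6, 6→3

Verify φ preserves adjacency — for each edge of G1, its image is an edge of G2:
  (0,1) → (φ(0),φ(1)) = (0,1) ∈ E(G2) ✓
  (0,3) → (φ(0),φ(3)) = (1,4) ∈ E(G2) ✓
  (0,6) → (φ(0),φ(6)) = (1,3) ∈ E(G2) ✓
  (1,2) → (φ(1),φ(2)) = (0,5) ∈ E(G2) ✓
  (1,3) → (φ(1),φ(3)) = (0,4) ∈ E(G2) ✓
  (2,5) → (φ(2),φ(5)) = (5,6) ∈ E(G2) ✓
  (2,6) → (φ(2),φ(6)) = (3,5) ∈ E(G2) ✓
  (3,4) → (φ(3),φ(4)) = (2,4) ∈ E(G2) ✓
  (3,5) → (φ(3),φ(5)) = (4,6) ∈ E(G2) ✓
  (3,6) → (φ(3),φ(6)) = (3,4) ∈ E(G2) ✓
  (4,5) → (φ(4),φ(5)) = (2,6) ∈ E(G2) ✓
All 11 edges of G1 map to edges of G2, and |E(G1)| = |E(G2)| = 11, so φ is a bijection on edges as well as vertices. Hence G1 ≅ G2.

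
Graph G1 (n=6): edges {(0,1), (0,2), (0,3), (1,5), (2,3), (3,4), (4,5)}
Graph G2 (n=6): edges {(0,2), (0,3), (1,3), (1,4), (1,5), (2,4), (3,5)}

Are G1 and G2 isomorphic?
Yes, isomorphic

The graphs are isomorphic.
One valid mapping φ: V(G1) → V(G2): 0→1, 1→4, 2→5, 3→3, 4→0, 5→2

Verify φ preserves adjacency — for each edge of G1, its image is an edge of G2:
  (0,1) → (φ(0),φ(1)) = (1,4) ∈ E(G2) ✓
  (0,2) → (φ(0),φ(2)) = (1,5) ∈ E(G2) ✓
  (0,3) → (φ(0),φ(3)) = (1,3) ∈ E(G2) ✓
  (1,5) → (φ(1),φ(5)) = (2,4) ∈ E(G2) ✓
  (2,3) → (φ(2),φ(3)) = (3,5) ∈ E(G2) ✓
  (3,4) → (φ(3),φ(4)) = (0,3) ∈ E(G2) ✓
  (4,5) → (φ(4),φ(5)) = (0,2) ∈ E(G2) ✓
All 7 edges of G1 map to edges of G2, and |E(G1)| = |E(G2)| = 7, so φ is a bijection on edges as well as vertices. Hence G1 ≅ G2.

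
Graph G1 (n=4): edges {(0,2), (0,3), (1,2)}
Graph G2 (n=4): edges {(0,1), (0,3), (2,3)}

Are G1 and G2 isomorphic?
Yes, isomorphic

The graphs are isomorphic.
One valid mapping φ: V(G1) → V(G2): 0→3, 1→1, 2→0, 3→2

Verify φ preserves adjacency — for each edge of G1, its image is an edge of G2:
  (0,2) → (φ(0),φ(2)) = (0,3) ∈ E(G2) ✓
  (0,3) → (φ(0),φ(3)) = (2,3) ∈ E(G2) ✓
  (1,2) → (φ(1),φ(2)) = (0,1) ∈ E(G2) ✓
All 3 edges of G1 map to edges of G2, and |E(G1)| = |E(G2)| = 3, so φ is a bijection on edges as well as vertices. Hence G1 ≅ G2.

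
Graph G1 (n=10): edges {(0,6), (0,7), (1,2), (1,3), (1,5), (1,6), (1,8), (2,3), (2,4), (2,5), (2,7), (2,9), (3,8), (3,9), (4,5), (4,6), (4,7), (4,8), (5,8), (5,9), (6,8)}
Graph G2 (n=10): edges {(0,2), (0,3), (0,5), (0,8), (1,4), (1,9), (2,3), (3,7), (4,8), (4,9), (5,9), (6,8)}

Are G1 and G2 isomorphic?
No, not isomorphic

The graphs are NOT isomorphic.

Counting triangles (3-cliques): G1 has 11, G2 has 2.
Triangle count is an isomorphism invariant, so differing triangle counts rule out isomorphism.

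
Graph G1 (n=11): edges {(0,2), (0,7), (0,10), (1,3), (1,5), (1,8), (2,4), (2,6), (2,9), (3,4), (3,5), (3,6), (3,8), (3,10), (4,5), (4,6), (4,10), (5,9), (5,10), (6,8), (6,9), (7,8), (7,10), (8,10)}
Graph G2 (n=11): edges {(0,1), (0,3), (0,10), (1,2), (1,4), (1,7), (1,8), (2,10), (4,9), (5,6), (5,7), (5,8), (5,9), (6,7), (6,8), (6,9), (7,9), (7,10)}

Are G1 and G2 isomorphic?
No, not isomorphic

The graphs are NOT isomorphic.

Degrees in G1: deg(0)=3, deg(1)=3, deg(2)=4, deg(3)=6, deg(4)=5, deg(5)=5, deg(6)=5, deg(7)=3, deg(8)=5, deg(9)=3, deg(10)=6.
Sorted degree sequence of G1: [6, 6, 5, 5, 5, 5, 4, 3, 3, 3, 3].
Degrees in G2: deg(0)=3, deg(1)=5, deg(2)=2, deg(3)=1, deg(4)=2, deg(5)=4, deg(6)=4, deg(7)=5, deg(8)=3, deg(9)=4, deg(10)=3.
Sorted degree sequence of G2: [5, 5, 4, 4, 4, 3, 3, 3, 2, 2, 1].
The (sorted) degree sequence is an isomorphism invariant, so since G1 and G2 have different degree sequences they cannot be isomorphic.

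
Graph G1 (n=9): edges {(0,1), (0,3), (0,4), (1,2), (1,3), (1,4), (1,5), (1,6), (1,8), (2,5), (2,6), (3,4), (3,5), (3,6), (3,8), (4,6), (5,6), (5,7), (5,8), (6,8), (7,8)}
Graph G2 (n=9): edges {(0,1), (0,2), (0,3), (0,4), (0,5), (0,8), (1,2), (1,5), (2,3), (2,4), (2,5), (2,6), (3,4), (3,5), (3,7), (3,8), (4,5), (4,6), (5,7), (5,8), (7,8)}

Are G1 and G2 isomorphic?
Yes, isomorphic

The graphs are isomorphic.
One valid mapping φ: V(G1) → V(G2): 0→7, 1→5, 2→1, 3→3, 4→8, 5→2, 6→0, 7→6, 8→4

Verify φ preserves adjacency — for each edge of G1, its image is an edge of G2:
  (0,1) → (φ(0),φ(1)) = (5,7) ∈ E(G2) ✓
  (0,3) → (φ(0),φ(3)) = (3,7) ∈ E(G2) ✓
  (0,4) → (φ(0),φ(4)) = (7,8) ∈ E(G2) ✓
  (1,2) → (φ(1),φ(2)) = (1,5) ∈ E(G2) ✓
  (1,3) → (φ(1),φ(3)) = (3,5) ∈ E(G2) ✓
  (1,4) → (φ(1),φ(4)) = (5,8) ∈ E(G2) ✓
  (1,5) → (φ(1),φ(5)) = (2,5) ∈ E(G2) ✓
  (1,6) → (φ(1),φ(6)) = (0,5) ∈ E(G2) ✓
  (1,8) → (φ(1),φ(8)) = (4,5) ∈ E(G2) ✓
  (2,5) → (φ(2),φ(5)) = (1,2) ∈ E(G2) ✓
  (2,6) → (φ(2),φ(6)) = (0,1) ∈ E(G2) ✓
  (3,4) → (φ(3),φ(4)) = (3,8) ∈ E(G2) ✓
  (3,5) → (φ(3),φ(5)) = (2,3) ∈ E(G2) ✓
  (3,6) → (φ(3),φ(6)) = (0,3) ∈ E(G2) ✓
  (3,8) → (φ(3),φ(8)) = (3,4) ∈ E(G2) ✓
  (4,6) → (φ(4),φ(6)) = (0,8) ∈ E(G2) ✓
  (5,6) → (φ(5),φ(6)) = (0,2) ∈ E(G2) ✓
  (5,7) → (φ(5),φ(7)) = (2,6) ∈ E(G2) ✓
  (5,8) → (φ(5),φ(8)) = (2,4) ∈ E(G2) ✓
  (6,8) → (φ(6),φ(8)) = (0,4) ∈ E(G2) ✓
  (7,8) → (φ(7),φ(8)) = (4,6) ∈ E(G2) ✓
All 21 edges of G1 map to edges of G2, and |E(G1)| = |E(G2)| = 21, so φ is a bijection on edges as well as vertices. Hence G1 ≅ G2.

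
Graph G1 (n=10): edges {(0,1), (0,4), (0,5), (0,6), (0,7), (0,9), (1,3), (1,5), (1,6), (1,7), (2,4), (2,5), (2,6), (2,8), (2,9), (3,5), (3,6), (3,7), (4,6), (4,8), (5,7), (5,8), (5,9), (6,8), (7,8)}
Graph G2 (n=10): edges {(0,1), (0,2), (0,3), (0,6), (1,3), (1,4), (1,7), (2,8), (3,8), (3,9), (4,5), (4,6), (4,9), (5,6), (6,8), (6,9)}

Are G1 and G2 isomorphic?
No, not isomorphic

The graphs are NOT isomorphic.

Counting triangles (3-cliques): G1 has 18, G2 has 3.
Triangle count is an isomorphism invariant, so differing triangle counts rule out isomorphism.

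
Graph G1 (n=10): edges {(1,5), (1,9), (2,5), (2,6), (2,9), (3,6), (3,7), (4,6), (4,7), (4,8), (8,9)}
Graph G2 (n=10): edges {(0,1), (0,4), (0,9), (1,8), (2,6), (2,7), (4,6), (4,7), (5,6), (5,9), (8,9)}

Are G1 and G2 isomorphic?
Yes, isomorphic

The graphs are isomorphic.
One valid mapping φ: V(G1) → V(G2): 0→3, 1→8, 2→0, 3→7, 4→6, 5→1, 6→4, 7→2, 8→5, 9→9

Verify φ preserves adjacency — for each edge of G1, its image is an edge of G2:
  (1,5) → (φ(1),φ(5)) = (1,8) ∈ E(G2) ✓
  (1,9) → (φ(1),φ(9)) = (8,9) ∈ E(G2) ✓
  (2,5) → (φ(2),φ(5)) = (0,1) ∈ E(G2) ✓
  (2,6) → (φ(2),φ(6)) = (0,4) ∈ E(G2) ✓
  (2,9) → (φ(2),φ(9)) = (0,9) ∈ E(G2) ✓
  (3,6) → (φ(3),φ(6)) = (4,7) ∈ E(G2) ✓
  (3,7) → (φ(3),φ(7)) = (2,7) ∈ E(G2) ✓
  (4,6) → (φ(4),φ(6)) = (4,6) ∈ E(G2) ✓
  (4,7) → (φ(4),φ(7)) = (2,6) ∈ E(G2) ✓
  (4,8) → (φ(4),φ(8)) = (5,6) ∈ E(G2) ✓
  (8,9) → (φ(8),φ(9)) = (5,9) ∈ E(G2) ✓
All 11 edges of G1 map to edges of G2, and |E(G1)| = |E(G2)| = 11, so φ is a bijection on edges as well as vertices. Hence G1 ≅ G2.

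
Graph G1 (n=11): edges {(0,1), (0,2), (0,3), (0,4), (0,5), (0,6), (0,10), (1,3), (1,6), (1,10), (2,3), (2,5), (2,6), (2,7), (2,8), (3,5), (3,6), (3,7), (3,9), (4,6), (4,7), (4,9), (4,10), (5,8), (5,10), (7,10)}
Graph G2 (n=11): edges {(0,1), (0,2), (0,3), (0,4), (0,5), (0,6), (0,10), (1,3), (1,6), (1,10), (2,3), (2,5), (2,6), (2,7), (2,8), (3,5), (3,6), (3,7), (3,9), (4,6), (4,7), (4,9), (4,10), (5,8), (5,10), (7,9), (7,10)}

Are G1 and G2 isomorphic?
No, not isomorphic

The graphs are NOT isomorphic.

Counting edges: G1 has 26 edge(s); G2 has 27 edge(s).
Edge count is an isomorphism invariant (a bijection on vertices induces a bijection on edges), so differing edge counts rule out isomorphism.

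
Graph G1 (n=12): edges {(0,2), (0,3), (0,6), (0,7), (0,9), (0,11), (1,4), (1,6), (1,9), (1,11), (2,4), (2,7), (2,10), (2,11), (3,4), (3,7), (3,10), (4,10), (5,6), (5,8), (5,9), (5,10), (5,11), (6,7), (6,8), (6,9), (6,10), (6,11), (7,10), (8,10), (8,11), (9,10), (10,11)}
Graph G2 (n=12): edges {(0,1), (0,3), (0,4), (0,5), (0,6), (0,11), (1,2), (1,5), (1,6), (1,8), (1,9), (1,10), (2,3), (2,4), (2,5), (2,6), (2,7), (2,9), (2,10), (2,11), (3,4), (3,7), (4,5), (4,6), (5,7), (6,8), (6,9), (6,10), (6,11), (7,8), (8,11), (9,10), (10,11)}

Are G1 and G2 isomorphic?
Yes, isomorphic

The graphs are isomorphic.
One valid mapping φ: V(G1) → V(G2): 0→0, 1→8, 2→5, 3→3, 4→7, 5→10, 6→6, 7→4, 8→9, 9→11, 10→2, 11→1

Verify φ preserves adjacency — for each edge of G1, its image is an edge of G2:
  (0,2) → (φ(0),φ(2)) = (0,5) ∈ E(G2) ✓
  (0,3) → (φ(0),φ(3)) = (0,3) ∈ E(G2) ✓
  (0,6) → (φ(0),φ(6)) = (0,6) ∈ E(G2) ✓
  (0,7) → (φ(0),φ(7)) = (0,4) ∈ E(G2) ✓
  (0,9) → (φ(0),φ(9)) = (0,11) ∈ E(G2) ✓
  (0,11) → (φ(0),φ(11)) = (0,1) ∈ E(G2) ✓
  (1,4) → (φ(1),φ(4)) = (7,8) ∈ E(G2) ✓
  (1,6) → (φ(1),φ(6)) = (6,8) ∈ E(G2) ✓
  (1,9) → (φ(1),φ(9)) = (8,11) ∈ E(G2) ✓
  (1,11) → (φ(1),φ(11)) = (1,8) ∈ E(G2) ✓
  (2,4) → (φ(2),φ(4)) = (5,7) ∈ E(G2) ✓
  (2,7) → (φ(2),φ(7)) = (4,5) ∈ E(G2) ✓
  (2,10) → (φ(2),φ(10)) = (2,5) ∈ E(G2) ✓
  (2,11) → (φ(2),φ(11)) = (1,5) ∈ E(G2) ✓
  (3,4) → (φ(3),φ(4)) = (3,7) ∈ E(G2) ✓
  (3,7) → (φ(3),φ(7)) = (3,4) ∈ E(G2) ✓
  (3,10) → (φ(3),φ(10)) = (2,3) ∈ E(G2) ✓
  (4,10) → (φ(4),φ(10)) = (2,7) ∈ E(G2) ✓
  (5,6) → (φ(5),φ(6)) = (6,10) ∈ E(G2) ✓
  (5,8) → (φ(5),φ(8)) = (9,10) ∈ E(G2) ✓
  (5,9) → (φ(5),φ(9)) = (10,11) ∈ E(G2) ✓
  (5,10) → (φ(5),φ(10)) = (2,10) ∈ E(G2) ✓
  (5,11) → (φ(5),φ(11)) = (1,10) ∈ E(G2) ✓
  (6,7) → (φ(6),φ(7)) = (4,6) ∈ E(G2) ✓
  (6,8) → (φ(6),φ(8)) = (6,9) ∈ E(G2) ✓
  (6,9) → (φ(6),φ(9)) = (6,11) ∈ E(G2) ✓
  (6,10) → (φ(6),φ(10)) = (2,6) ∈ E(G2) ✓
  (6,11) → (φ(6),φ(11)) = (1,6) ∈ E(G2) ✓
  (7,10) → (φ(7),φ(10)) = (2,4) ∈ E(G2) ✓
  (8,10) → (φ(8),φ(10)) = (2,9) ∈ E(G2) ✓
  (8,11) → (φ(8),φ(11)) = (1,9) ∈ E(G2) ✓
  (9,10) → (φ(9),φ(10)) = (2,11) ∈ E(G2) ✓
  (10,11) → (φ(10),φ(11)) = (1,2) ∈ E(G2) ✓
All 33 edges of G1 map to edges of G2, and |E(G1)| = |E(G2)| = 33, so φ is a bijection on edges as well as vertices. Hence G1 ≅ G2.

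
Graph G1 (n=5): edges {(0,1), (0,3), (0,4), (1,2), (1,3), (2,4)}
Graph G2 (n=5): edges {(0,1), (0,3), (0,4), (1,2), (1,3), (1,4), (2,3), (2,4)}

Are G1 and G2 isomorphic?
No, not isomorphic

The graphs are NOT isomorphic.

Counting edges: G1 has 6 edge(s); G2 has 8 edge(s).
Edge count is an isomorphism invariant (a bijection on vertices induces a bijection on edges), so differing edge counts rule out isomorphism.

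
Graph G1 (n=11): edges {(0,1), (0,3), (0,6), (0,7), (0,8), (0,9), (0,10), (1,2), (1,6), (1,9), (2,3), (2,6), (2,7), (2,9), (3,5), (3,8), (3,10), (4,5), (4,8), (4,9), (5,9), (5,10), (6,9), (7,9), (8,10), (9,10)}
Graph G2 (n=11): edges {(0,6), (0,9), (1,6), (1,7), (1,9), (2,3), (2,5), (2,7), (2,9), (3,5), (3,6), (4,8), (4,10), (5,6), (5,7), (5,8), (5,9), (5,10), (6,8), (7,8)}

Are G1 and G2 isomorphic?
No, not isomorphic

The graphs are NOT isomorphic.

Counting triangles (3-cliques): G1 has 17, G2 has 6.
Triangle count is an isomorphism invariant, so differing triangle counts rule out isomorphism.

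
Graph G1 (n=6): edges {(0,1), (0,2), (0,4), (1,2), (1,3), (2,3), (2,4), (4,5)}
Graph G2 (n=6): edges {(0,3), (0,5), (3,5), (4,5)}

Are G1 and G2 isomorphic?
No, not isomorphic

The graphs are NOT isomorphic.

Counting triangles (3-cliques): G1 has 3, G2 has 1.
Triangle count is an isomorphism invariant, so differing triangle counts rule out isomorphism.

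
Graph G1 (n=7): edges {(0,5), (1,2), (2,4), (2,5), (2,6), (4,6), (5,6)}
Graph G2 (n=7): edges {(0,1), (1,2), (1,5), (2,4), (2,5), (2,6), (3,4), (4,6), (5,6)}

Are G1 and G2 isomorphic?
No, not isomorphic

The graphs are NOT isomorphic.

Counting triangles (3-cliques): G1 has 2, G2 has 3.
Triangle count is an isomorphism invariant, so differing triangle counts rule out isomorphism.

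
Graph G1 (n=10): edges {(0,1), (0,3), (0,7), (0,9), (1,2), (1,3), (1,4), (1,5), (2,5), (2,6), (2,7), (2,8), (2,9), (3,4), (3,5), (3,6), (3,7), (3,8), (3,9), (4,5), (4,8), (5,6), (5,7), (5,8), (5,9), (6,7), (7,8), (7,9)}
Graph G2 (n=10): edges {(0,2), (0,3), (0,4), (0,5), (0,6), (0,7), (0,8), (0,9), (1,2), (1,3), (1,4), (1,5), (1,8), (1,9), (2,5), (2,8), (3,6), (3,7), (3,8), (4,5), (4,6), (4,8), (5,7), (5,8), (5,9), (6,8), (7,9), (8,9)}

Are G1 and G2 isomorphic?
Yes, isomorphic

The graphs are isomorphic.
One valid mapping φ: V(G1) → V(G2): 0→7, 1→3, 2→1, 3→0, 4→6, 5→8, 6→2, 7→5, 8→4, 9→9

Verify φ preserves adjacency — for each edge of G1, its image is an edge of G2:
  (0,1) → (φ(0),φ(1)) = (3,7) ∈ E(G2) ✓
  (0,3) → (φ(0),φ(3)) = (0,7) ∈ E(G2) ✓
  (0,7) → (φ(0),φ(7)) = (5,7) ∈ E(G2) ✓
  (0,9) → (φ(0),φ(9)) = (7,9) ∈ E(G2) ✓
  (1,2) → (φ(1),φ(2)) = (1,3) ∈ E(G2) ✓
  (1,3) → (φ(1),φ(3)) = (0,3) ∈ E(G2) ✓
  (1,4) → (φ(1),φ(4)) = (3,6) ∈ E(G2) ✓
  (1,5) → (φ(1),φ(5)) = (3,8) ∈ E(G2) ✓
  (2,5) → (φ(2),φ(5)) = (1,8) ∈ E(G2) ✓
  (2,6) → (φ(2),φ(6)) = (1,2) ∈ E(G2) ✓
  (2,7) → (φ(2),φ(7)) = (1,5) ∈ E(G2) ✓
  (2,8) → (φ(2),φ(8)) = (1,4) ∈ E(G2) ✓
  (2,9) → (φ(2),φ(9)) = (1,9) ∈ E(G2) ✓
  (3,4) → (φ(3),φ(4)) = (0,6) ∈ E(G2) ✓
  (3,5) → (φ(3),φ(5)) = (0,8) ∈ E(G2) ✓
  (3,6) → (φ(3),φ(6)) = (0,2) ∈ E(G2) ✓
  (3,7) → (φ(3),φ(7)) = (0,5) ∈ E(G2) ✓
  (3,8) → (φ(3),φ(8)) = (0,4) ∈ E(G2) ✓
  (3,9) → (φ(3),φ(9)) = (0,9) ∈ E(G2) ✓
  (4,5) → (φ(4),φ(5)) = (6,8) ∈ E(G2) ✓
  (4,8) → (φ(4),φ(8)) = (4,6) ∈ E(G2) ✓
  (5,6) → (φ(5),φ(6)) = (2,8) ∈ E(G2) ✓
  (5,7) → (φ(5),φ(7)) = (5,8) ∈ E(G2) ✓
  (5,8) → (φ(5),φ(8)) = (4,8) ∈ E(G2) ✓
  (5,9) → (φ(5),φ(9)) = (8,9) ∈ E(G2) ✓
  (6,7) → (φ(6),φ(7)) = (2,5) ∈ E(G2) ✓
  (7,8) → (φ(7),φ(8)) = (4,5) ∈ E(G2) ✓
  (7,9) → (φ(7),φ(9)) = (5,9) ∈ E(G2) ✓
All 28 edges of G1 map to edges of G2, and |E(G1)| = |E(G2)| = 28, so φ is a bijection on edges as well as vertices. Hence G1 ≅ G2.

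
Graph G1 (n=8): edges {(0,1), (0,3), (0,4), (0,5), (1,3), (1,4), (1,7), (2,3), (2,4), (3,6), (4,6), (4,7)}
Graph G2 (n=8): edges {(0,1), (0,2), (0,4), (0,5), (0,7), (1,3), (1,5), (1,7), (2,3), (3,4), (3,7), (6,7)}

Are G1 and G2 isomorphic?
Yes, isomorphic

The graphs are isomorphic.
One valid mapping φ: V(G1) → V(G2): 0→7, 1→1, 2→2, 3→3, 4→0, 5→6, 6→4, 7→5

Verify φ preserves adjacency — for each edge of G1, its image is an edge of G2:
  (0,1) → (φ(0),φ(1)) = (1,7) ∈ E(G2) ✓
  (0,3) → (φ(0),φ(3)) = (3,7) ∈ E(G2) ✓
  (0,4) → (φ(0),φ(4)) = (0,7) ∈ E(G2) ✓
  (0,5) → (φ(0),φ(5)) = (6,7) ∈ E(G2) ✓
  (1,3) → (φ(1),φ(3)) = (1,3) ∈ E(G2) ✓
  (1,4) → (φ(1),φ(4)) = (0,1) ∈ E(G2) ✓
  (1,7) → (φ(1),φ(7)) = (1,5) ∈ E(G2) ✓
  (2,3) → (φ(2),φ(3)) = (2,3) ∈ E(G2) ✓
  (2,4) → (φ(2),φ(4)) = (0,2) ∈ E(G2) ✓
  (3,6) → (φ(3),φ(6)) = (3,4) ∈ E(G2) ✓
  (4,6) → (φ(4),φ(6)) = (0,4) ∈ E(G2) ✓
  (4,7) → (φ(4),φ(7)) = (0,5) ∈ E(G2) ✓
All 12 edges of G1 map to edges of G2, and |E(G1)| = |E(G2)| = 12, so φ is a bijection on edges as well as vertices. Hence G1 ≅ G2.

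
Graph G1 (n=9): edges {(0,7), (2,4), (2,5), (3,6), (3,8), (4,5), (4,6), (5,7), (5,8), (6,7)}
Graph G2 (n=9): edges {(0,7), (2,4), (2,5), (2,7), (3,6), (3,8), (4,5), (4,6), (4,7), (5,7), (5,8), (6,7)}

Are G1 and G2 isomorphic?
No, not isomorphic

The graphs are NOT isomorphic.

Counting edges: G1 has 10 edge(s); G2 has 12 edge(s).
Edge count is an isomorphism invariant (a bijection on vertices induces a bijection on edges), so differing edge counts rule out isomorphism.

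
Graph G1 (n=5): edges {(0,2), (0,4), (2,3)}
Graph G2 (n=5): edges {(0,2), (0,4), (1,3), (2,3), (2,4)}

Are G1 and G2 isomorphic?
No, not isomorphic

The graphs are NOT isomorphic.

Counting edges: G1 has 3 edge(s); G2 has 5 edge(s).
Edge count is an isomorphism invariant (a bijection on vertices induces a bijection on edges), so differing edge counts rule out isomorphism.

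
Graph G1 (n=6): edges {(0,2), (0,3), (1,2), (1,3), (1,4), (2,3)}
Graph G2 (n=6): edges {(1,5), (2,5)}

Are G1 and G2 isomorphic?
No, not isomorphic

The graphs are NOT isomorphic.

Connected components of G1: 2 component(s) with vertex sets [[5], [0, 1, 2, 3, 4]], sizes [1, 5].
Connected components of G2: 4 component(s) with vertex sets [[0], [3], [4], [1, 2, 5]], sizes [1, 1, 1, 3].
The number of connected components (and the multiset of component sizes) is an isomorphism invariant — an isomorphism maps each component of G1 bijectively onto a component of G2. Since G1 has 2 component(s) and G2 has 4, they cannot be isomorphic.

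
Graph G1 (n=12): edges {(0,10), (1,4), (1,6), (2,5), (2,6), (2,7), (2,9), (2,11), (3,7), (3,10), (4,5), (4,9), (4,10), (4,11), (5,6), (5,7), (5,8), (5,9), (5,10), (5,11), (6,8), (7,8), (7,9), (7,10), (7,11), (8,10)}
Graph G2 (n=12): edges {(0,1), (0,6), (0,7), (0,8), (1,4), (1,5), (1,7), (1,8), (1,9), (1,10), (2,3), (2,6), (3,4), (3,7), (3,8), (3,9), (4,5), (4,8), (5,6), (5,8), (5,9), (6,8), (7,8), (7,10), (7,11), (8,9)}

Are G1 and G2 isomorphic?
Yes, isomorphic

The graphs are isomorphic.
One valid mapping φ: V(G1) → V(G2): 0→11, 1→2, 2→5, 3→10, 4→3, 5→8, 6→6, 7→1, 8→0, 9→4, 10→7, 11→9

Verify φ preserves adjacency — for each edge of G1, its image is an edge of G2:
  (0,10) → (φ(0),φ(10)) = (7,11) ∈ E(G2) ✓
  (1,4) → (φ(1),φ(4)) = (2,3) ∈ E(G2) ✓
  (1,6) → (φ(1),φ(6)) = (2,6) ∈ E(G2) ✓
  (2,5) → (φ(2),φ(5)) = (5,8) ∈ E(G2) ✓
  (2,6) → (φ(2),φ(6)) = (5,6) ∈ E(G2) ✓
  (2,7) → (φ(2),φ(7)) = (1,5) ∈ E(G2) ✓
  (2,9) → (φ(2),φ(9)) = (4,5) ∈ E(G2) ✓
  (2,11) → (φ(2),φ(11)) = (5,9) ∈ E(G2) ✓
  (3,7) → (φ(3),φ(7)) = (1,10) ∈ E(G2) ✓
  (3,10) → (φ(3),φ(10)) = (7,10) ∈ E(G2) ✓
  (4,5) → (φ(4),φ(5)) = (3,8) ∈ E(G2) ✓
  (4,9) → (φ(4),φ(9)) = (3,4) ∈ E(G2) ✓
  (4,10) → (φ(4),φ(10)) = (3,7) ∈ E(G2) ✓
  (4,11) → (φ(4),φ(11)) = (3,9) ∈ E(G2) ✓
  (5,6) → (φ(5),φ(6)) = (6,8) ∈ E(G2) ✓
  (5,7) → (φ(5),φ(7)) = (1,8) ∈ E(G2) ✓
  (5,8) → (φ(5),φ(8)) = (0,8) ∈ E(G2) ✓
  (5,9) → (φ(5),φ(9)) = (4,8) ∈ E(G2) ✓
  (5,10) → (φ(5),φ(10)) = (7,8) ∈ E(G2) ✓
  (5,11) → (φ(5),φ(11)) = (8,9) ∈ E(G2) ✓
  (6,8) → (φ(6),φ(8)) = (0,6) ∈ E(G2) ✓
  (7,8) → (φ(7),φ(8)) = (0,1) ∈ E(G2) ✓
  (7,9) → (φ(7),φ(9)) = (1,4) ∈ E(G2) ✓
  (7,10) → (φ(7),φ(10)) = (1,7) ∈ E(G2) ✓
  (7,11) → (φ(7),φ(11)) = (1,9) ∈ E(G2) ✓
  (8,10) → (φ(8),φ(10)) = (0,7) ∈ E(G2) ✓
All 26 edges of G1 map to edges of G2, and |E(G1)| = |E(G2)| = 26, so φ is a bijection on edges as well as vertices. Hence G1 ≅ G2.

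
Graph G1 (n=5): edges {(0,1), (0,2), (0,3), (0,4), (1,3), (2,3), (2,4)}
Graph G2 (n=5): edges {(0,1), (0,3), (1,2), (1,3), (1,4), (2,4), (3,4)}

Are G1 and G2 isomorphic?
Yes, isomorphic

The graphs are isomorphic.
One valid mapping φ: V(G1) → V(G2): 0→1, 1→0, 2→4, 3→3, 4→2

Verify φ preserves adjacency — for each edge of G1, its image is an edge of G2:
  (0,1) → (φ(0),φ(1)) = (0,1) ∈ E(G2) ✓
  (0,2) → (φ(0),φ(2)) = (1,4) ∈ E(G2) ✓
  (0,3) → (φ(0),φ(3)) = (1,3) ∈ E(G2) ✓
  (0,4) → (φ(0),φ(4)) = (1,2) ∈ E(G2) ✓
  (1,3) → (φ(1),φ(3)) = (0,3) ∈ E(G2) ✓
  (2,3) → (φ(2),φ(3)) = (3,4) ∈ E(G2) ✓
  (2,4) → (φ(2),φ(4)) = (2,4) ∈ E(G2) ✓
All 7 edges of G1 map to edges of G2, and |E(G1)| = |E(G2)| = 7, so φ is a bijection on edges as well as vertices. Hence G1 ≅ G2.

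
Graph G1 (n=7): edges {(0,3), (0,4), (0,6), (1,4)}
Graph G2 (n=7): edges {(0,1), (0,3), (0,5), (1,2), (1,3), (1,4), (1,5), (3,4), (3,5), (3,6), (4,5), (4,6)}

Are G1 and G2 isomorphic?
No, not isomorphic

The graphs are NOT isomorphic.

Counting triangles (3-cliques): G1 has 0, G2 has 8.
Triangle count is an isomorphism invariant, so differing triangle counts rule out isomorphism.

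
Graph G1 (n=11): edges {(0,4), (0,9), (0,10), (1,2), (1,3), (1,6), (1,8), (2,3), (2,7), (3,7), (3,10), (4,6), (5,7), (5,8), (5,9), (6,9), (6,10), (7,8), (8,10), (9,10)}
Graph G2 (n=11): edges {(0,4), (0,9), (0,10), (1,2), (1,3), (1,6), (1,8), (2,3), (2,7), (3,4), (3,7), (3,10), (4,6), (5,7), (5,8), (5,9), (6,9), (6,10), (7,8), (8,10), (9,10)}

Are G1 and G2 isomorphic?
No, not isomorphic

The graphs are NOT isomorphic.

Counting edges: G1 has 20 edge(s); G2 has 21 edge(s).
Edge count is an isomorphism invariant (a bijection on vertices induces a bijection on edges), so differing edge counts rule out isomorphism.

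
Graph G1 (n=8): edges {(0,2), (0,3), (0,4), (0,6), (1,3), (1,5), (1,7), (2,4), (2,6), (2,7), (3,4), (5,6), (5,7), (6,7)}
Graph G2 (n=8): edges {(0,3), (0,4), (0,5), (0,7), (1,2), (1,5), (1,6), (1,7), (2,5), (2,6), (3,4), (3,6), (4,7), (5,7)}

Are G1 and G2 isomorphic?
Yes, isomorphic

The graphs are isomorphic.
One valid mapping φ: V(G1) → V(G2): 0→1, 1→3, 2→5, 3→6, 4→2, 5→4, 6→7, 7→0

Verify φ preserves adjacency — for each edge of G1, its image is an edge of G2:
  (0,2) → (φ(0),φ(2)) = (1,5) ∈ E(G2) ✓
  (0,3) → (φ(0),φ(3)) = (1,6) ∈ E(G2) ✓
  (0,4) → (φ(0),φ(4)) = (1,2) ∈ E(G2) ✓
  (0,6) → (φ(0),φ(6)) = (1,7) ∈ E(G2) ✓
  (1,3) → (φ(1),φ(3)) = (3,6) ∈ E(G2) ✓
  (1,5) → (φ(1),φ(5)) = (3,4) ∈ E(G2) ✓
  (1,7) → (φ(1),φ(7)) = (0,3) ∈ E(G2) ✓
  (2,4) → (φ(2),φ(4)) = (2,5) ∈ E(G2) ✓
  (2,6) → (φ(2),φ(6)) = (5,7) ∈ E(G2) ✓
  (2,7) → (φ(2),φ(7)) = (0,5) ∈ E(G2) ✓
  (3,4) → (φ(3),φ(4)) = (2,6) ∈ E(G2) ✓
  (5,6) → (φ(5),φ(6)) = (4,7) ∈ E(G2) ✓
  (5,7) → (φ(5),φ(7)) = (0,4) ∈ E(G2) ✓
  (6,7) → (φ(6),φ(7)) = (0,7) ∈ E(G2) ✓
All 14 edges of G1 map to edges of G2, and |E(G1)| = |E(G2)| = 14, so φ is a bijection on edges as well as vertices. Hence G1 ≅ G2.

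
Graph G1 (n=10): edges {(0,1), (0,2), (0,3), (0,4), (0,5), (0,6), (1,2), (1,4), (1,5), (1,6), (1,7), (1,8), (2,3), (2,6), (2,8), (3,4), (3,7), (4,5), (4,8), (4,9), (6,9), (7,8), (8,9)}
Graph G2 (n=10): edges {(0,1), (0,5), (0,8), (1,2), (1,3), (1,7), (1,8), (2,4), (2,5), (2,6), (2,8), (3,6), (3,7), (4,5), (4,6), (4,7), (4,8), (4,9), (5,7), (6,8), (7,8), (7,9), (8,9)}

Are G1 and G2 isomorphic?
Yes, isomorphic

The graphs are isomorphic.
One valid mapping φ: V(G1) → V(G2): 0→4, 1→8, 2→2, 3→5, 4→7, 5→9, 6→6, 7→0, 8→1, 9→3

Verify φ preserves adjacency — for each edge of G1, its image is an edge of G2:
  (0,1) → (φ(0),φ(1)) = (4,8) ∈ E(G2) ✓
  (0,2) → (φ(0),φ(2)) = (2,4) ∈ E(G2) ✓
  (0,3) → (φ(0),φ(3)) = (4,5) ∈ E(G2) ✓
  (0,4) → (φ(0),φ(4)) = (4,7) ∈ E(G2) ✓
  (0,5) → (φ(0),φ(5)) = (4,9) ∈ E(G2) ✓
  (0,6) → (φ(0),φ(6)) = (4,6) ∈ E(G2) ✓
  (1,2) → (φ(1),φ(2)) = (2,8) ∈ E(G2) ✓
  (1,4) → (φ(1),φ(4)) = (7,8) ∈ E(G2) ✓
  (1,5) → (φ(1),φ(5)) = (8,9) ∈ E(G2) ✓
  (1,6) → (φ(1),φ(6)) = (6,8) ∈ E(G2) ✓
  (1,7) → (φ(1),φ(7)) = (0,8) ∈ E(G2) ✓
  (1,8) → (φ(1),φ(8)) = (1,8) ∈ E(G2) ✓
  (2,3) → (φ(2),φ(3)) = (2,5) ∈ E(G2) ✓
  (2,6) → (φ(2),φ(6)) = (2,6) ∈ E(G2) ✓
  (2,8) → (φ(2),φ(8)) = (1,2) ∈ E(G2) ✓
  (3,4) → (φ(3),φ(4)) = (5,7) ∈ E(G2) ✓
  (3,7) → (φ(3),φ(7)) = (0,5) ∈ E(G2) ✓
  (4,5) → (φ(4),φ(5)) = (7,9) ∈ E(G2) ✓
  (4,8) → (φ(4),φ(8)) = (1,7) ∈ E(G2) ✓
  (4,9) → (φ(4),φ(9)) = (3,7) ∈ E(G2) ✓
  (6,9) → (φ(6),φ(9)) = (3,6) ∈ E(G2) ✓
  (7,8) → (φ(7),φ(8)) = (0,1) ∈ E(G2) ✓
  (8,9) → (φ(8),φ(9)) = (1,3) ∈ E(G2) ✓
All 23 edges of G1 map to edges of G2, and |E(G1)| = |E(G2)| = 23, so φ is a bijection on edges as well as vertices. Hence G1 ≅ G2.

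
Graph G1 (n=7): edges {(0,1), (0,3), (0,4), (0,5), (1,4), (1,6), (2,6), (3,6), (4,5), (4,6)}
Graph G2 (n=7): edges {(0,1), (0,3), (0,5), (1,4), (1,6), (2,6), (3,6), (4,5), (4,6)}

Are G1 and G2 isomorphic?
No, not isomorphic

The graphs are NOT isomorphic.

Counting edges: G1 has 10 edge(s); G2 has 9 edge(s).
Edge count is an isomorphism invariant (a bijection on vertices induces a bijection on edges), so differing edge counts rule out isomorphism.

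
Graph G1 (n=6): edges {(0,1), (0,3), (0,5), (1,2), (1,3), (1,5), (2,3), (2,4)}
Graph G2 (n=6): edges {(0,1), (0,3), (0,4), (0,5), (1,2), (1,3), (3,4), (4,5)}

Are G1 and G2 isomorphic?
Yes, isomorphic

The graphs are isomorphic.
One valid mapping φ: V(G1) → V(G2): 0→4, 1→0, 2→1, 3→3, 4→2, 5→5

Verify φ preserves adjacency — for each edge of G1, its image is an edge of G2:
  (0,1) → (φ(0),φ(1)) = (0,4) ∈ E(G2) ✓
  (0,3) → (φ(0),φ(3)) = (3,4) ∈ E(G2) ✓
  (0,5) → (φ(0),φ(5)) = (4,5) ∈ E(G2) ✓
  (1,2) → (φ(1),φ(2)) = (0,1) ∈ E(G2) ✓
  (1,3) → (φ(1),φ(3)) = (0,3) ∈ E(G2) ✓
  (1,5) → (φ(1),φ(5)) = (0,5) ∈ E(G2) ✓
  (2,3) → (φ(2),φ(3)) = (1,3) ∈ E(G2) ✓
  (2,4) → (φ(2),φ(4)) = (1,2) ∈ E(G2) ✓
All 8 edges of G1 map to edges of G2, and |E(G1)| = |E(G2)| = 8, so φ is a bijection on edges as well as vertices. Hence G1 ≅ G2.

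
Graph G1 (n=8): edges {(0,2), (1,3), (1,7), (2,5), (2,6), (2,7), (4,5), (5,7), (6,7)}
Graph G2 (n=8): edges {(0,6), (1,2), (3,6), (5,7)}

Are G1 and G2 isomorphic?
No, not isomorphic

The graphs are NOT isomorphic.

Counting triangles (3-cliques): G1 has 2, G2 has 0.
Triangle count is an isomorphism invariant, so differing triangle counts rule out isomorphism.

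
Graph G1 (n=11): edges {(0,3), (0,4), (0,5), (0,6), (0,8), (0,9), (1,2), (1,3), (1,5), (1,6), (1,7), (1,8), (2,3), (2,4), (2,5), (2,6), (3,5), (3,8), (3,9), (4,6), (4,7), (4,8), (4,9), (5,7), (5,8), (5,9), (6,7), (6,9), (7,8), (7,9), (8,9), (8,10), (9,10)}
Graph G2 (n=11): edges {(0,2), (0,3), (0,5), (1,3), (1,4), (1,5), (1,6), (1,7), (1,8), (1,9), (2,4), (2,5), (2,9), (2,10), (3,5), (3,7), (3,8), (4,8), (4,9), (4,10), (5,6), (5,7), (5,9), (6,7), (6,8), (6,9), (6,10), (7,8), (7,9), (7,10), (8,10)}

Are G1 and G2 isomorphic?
No, not isomorphic

The graphs are NOT isomorphic.

Degrees in G1: deg(0)=6, deg(1)=6, deg(2)=5, deg(3)=6, deg(4)=6, deg(5)=7, deg(6)=6, deg(7)=6, deg(8)=8, deg(9)=8, deg(10)=2.
Sorted degree sequence of G1: [8, 8, 7, 6, 6, 6, 6, 6, 6, 5, 2].
Degrees in G2: deg(0)=3, deg(1)=7, deg(2)=5, deg(3)=5, deg(4)=5, deg(5)=7, deg(6)=6, deg(7)=7, deg(8)=6, deg(9)=6, deg(10)=5.
Sorted degree sequence of G2: [7, 7, 7, 6, 6, 6, 5, 5, 5, 5, 3].
The (sorted) degree sequence is an isomorphism invariant, so since G1 and G2 have different degree sequences they cannot be isomorphic.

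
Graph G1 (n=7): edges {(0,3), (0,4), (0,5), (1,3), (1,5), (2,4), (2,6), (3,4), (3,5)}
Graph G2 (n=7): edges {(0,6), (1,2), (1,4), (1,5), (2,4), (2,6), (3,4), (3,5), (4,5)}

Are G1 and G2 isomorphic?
Yes, isomorphic

The graphs are isomorphic.
One valid mapping φ: V(G1) → V(G2): 0→1, 1→3, 2→6, 3→4, 4→2, 5→5, 6→0

Verify φ preserves adjacency — for each edge of G1, its image is an edge of G2:
  (0,3) → (φ(0),φ(3)) = (1,4) ∈ E(G2) ✓
  (0,4) → (φ(0),φ(4)) = (1,2) ∈ E(G2) ✓
  (0,5) → (φ(0),φ(5)) = (1,5) ∈ E(G2) ✓
  (1,3) → (φ(1),φ(3)) = (3,4) ∈ E(G2) ✓
  (1,5) → (φ(1),φ(5)) = (3,5) ∈ E(G2) ✓
  (2,4) → (φ(2),φ(4)) = (2,6) ∈ E(G2) ✓
  (2,6) → (φ(2),φ(6)) = (0,6) ∈ E(G2) ✓
  (3,4) → (φ(3),φ(4)) = (2,4) ∈ E(G2) ✓
  (3,5) → (φ(3),φ(5)) = (4,5) ∈ E(G2) ✓
All 9 edges of G1 map to edges of G2, and |E(G1)| = |E(G2)| = 9, so φ is a bijection on edges as well as vertices. Hence G1 ≅ G2.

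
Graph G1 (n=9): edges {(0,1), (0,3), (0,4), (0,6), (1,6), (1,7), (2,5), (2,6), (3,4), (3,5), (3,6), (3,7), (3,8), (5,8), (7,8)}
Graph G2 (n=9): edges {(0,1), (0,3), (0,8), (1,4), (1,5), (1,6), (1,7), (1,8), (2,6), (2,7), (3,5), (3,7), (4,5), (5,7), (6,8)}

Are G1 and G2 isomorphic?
Yes, isomorphic

The graphs are isomorphic.
One valid mapping φ: V(G1) → V(G2): 0→5, 1→3, 2→2, 3→1, 4→4, 5→6, 6→7, 7→0, 8→8

Verify φ preserves adjacency — for each edge of G1, its image is an edge of G2:
  (0,1) → (φ(0),φ(1)) = (3,5) ∈ E(G2) ✓
  (0,3) → (φ(0),φ(3)) = (1,5) ∈ E(G2) ✓
  (0,4) → (φ(0),φ(4)) = (4,5) ∈ E(G2) ✓
  (0,6) → (φ(0),φ(6)) = (5,7) ∈ E(G2) ✓
  (1,6) → (φ(1),φ(6)) = (3,7) ∈ E(G2) ✓
  (1,7) → (φ(1),φ(7)) = (0,3) ∈ E(G2) ✓
  (2,5) → (φ(2),φ(5)) = (2,6) ∈ E(G2) ✓
  (2,6) → (φ(2),φ(6)) = (2,7) ∈ E(G2) ✓
  (3,4) → (φ(3),φ(4)) = (1,4) ∈ E(G2) ✓
  (3,5) → (φ(3),φ(5)) = (1,6) ∈ E(G2) ✓
  (3,6) → (φ(3),φ(6)) = (1,7) ∈ E(G2) ✓
  (3,7) → (φ(3),φ(7)) = (0,1) ∈ E(G2) ✓
  (3,8) → (φ(3),φ(8)) = (1,8) ∈ E(G2) ✓
  (5,8) → (φ(5),φ(8)) = (6,8) ∈ E(G2) ✓
  (7,8) → (φ(7),φ(8)) = (0,8) ∈ E(G2) ✓
All 15 edges of G1 map to edges of G2, and |E(G1)| = |E(G2)| = 15, so φ is a bijection on edges as well as vertices. Hence G1 ≅ G2.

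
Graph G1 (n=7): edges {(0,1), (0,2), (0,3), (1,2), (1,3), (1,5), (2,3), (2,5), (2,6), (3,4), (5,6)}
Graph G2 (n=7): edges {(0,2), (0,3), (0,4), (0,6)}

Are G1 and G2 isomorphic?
No, not isomorphic

The graphs are NOT isomorphic.

Connected components of G1: 1 component(s) with vertex sets [[0, 1, 2, 3, 4, 5, 6]], sizes [7].
Connected components of G2: 3 component(s) with vertex sets [[1], [5], [0, 2, 3, 4, 6]], sizes [1, 1, 5].
The number of connected components (and the multiset of component sizes) is an isomorphism invariant — an isomorphism maps each component of G1 bijectively onto a component of G2. Since G1 has 1 component(s) and G2 has 3, they cannot be isomorphic.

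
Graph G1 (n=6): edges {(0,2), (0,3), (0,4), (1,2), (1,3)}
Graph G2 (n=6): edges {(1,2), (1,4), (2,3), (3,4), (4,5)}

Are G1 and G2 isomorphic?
Yes, isomorphic

The graphs are isomorphic.
One valid mapping φ: V(G1) → V(G2): 0→4, 1→2, 2→3, 3→1, 4→5, 5→0

Verify φ preserves adjacency — for each edge of G1, its image is an edge of G2:
  (0,2) → (φ(0),φ(2)) = (3,4) ∈ E(G2) ✓
  (0,3) → (φ(0),φ(3)) = (1,4) ∈ E(G2) ✓
  (0,4) → (φ(0),φ(4)) = (4,5) ∈ E(G2) ✓
  (1,2) → (φ(1),φ(2)) = (2,3) ∈ E(G2) ✓
  (1,3) → (φ(1),φ(3)) = (1,2) ∈ E(G2) ✓
All 5 edges of G1 map to edges of G2, and |E(G1)| = |E(G2)| = 5, so φ is a bijection on edges as well as vertices. Hence G1 ≅ G2.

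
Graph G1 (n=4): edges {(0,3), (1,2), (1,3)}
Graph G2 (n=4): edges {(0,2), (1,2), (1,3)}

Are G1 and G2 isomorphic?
Yes, isomorphic

The graphs are isomorphic.
One valid mapping φ: V(G1) → V(G2): 0→0, 1→1, 2→3, 3→2

Verify φ preserves adjacency — for each edge of G1, its image is an edge of G2:
  (0,3) → (φ(0),φ(3)) = (0,2) ∈ E(G2) ✓
  (1,2) → (φ(1),φ(2)) = (1,3) ∈ E(G2) ✓
  (1,3) → (φ(1),φ(3)) = (1,2) ∈ E(G2) ✓
All 3 edges of G1 map to edges of G2, and |E(G1)| = |E(G2)| = 3, so φ is a bijection on edges as well as vertices. Hence G1 ≅ G2.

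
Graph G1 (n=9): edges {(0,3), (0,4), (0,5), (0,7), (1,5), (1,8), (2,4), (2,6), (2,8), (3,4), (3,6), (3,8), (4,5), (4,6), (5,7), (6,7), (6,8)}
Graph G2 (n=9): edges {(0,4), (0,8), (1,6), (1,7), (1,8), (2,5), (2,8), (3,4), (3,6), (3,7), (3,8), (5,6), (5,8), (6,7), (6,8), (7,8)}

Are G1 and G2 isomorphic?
No, not isomorphic

The graphs are NOT isomorphic.

Counting triangles (3-cliques): G1 has 7, G2 has 9.
Triangle count is an isomorphism invariant, so differing triangle counts rule out isomorphism.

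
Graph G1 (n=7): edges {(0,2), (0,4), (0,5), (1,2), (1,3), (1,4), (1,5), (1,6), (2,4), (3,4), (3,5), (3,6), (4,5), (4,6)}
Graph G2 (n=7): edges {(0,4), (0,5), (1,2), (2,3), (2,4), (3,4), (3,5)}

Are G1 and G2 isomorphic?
No, not isomorphic

The graphs are NOT isomorphic.

Degrees in G1: deg(0)=3, deg(1)=5, deg(2)=3, deg(3)=4, deg(4)=6, deg(5)=4, deg(6)=3.
Sorted degree sequence of G1: [6, 5, 4, 4, 3, 3, 3].
Degrees in G2: deg(0)=2, deg(1)=1, deg(2)=3, deg(3)=3, deg(4)=3, deg(5)=2, deg(6)=0.
Sorted degree sequence of G2: [3, 3, 3, 2, 2, 1, 0].
The (sorted) degree sequence is an isomorphism invariant, so since G1 and G2 have different degree sequences they cannot be isomorphic.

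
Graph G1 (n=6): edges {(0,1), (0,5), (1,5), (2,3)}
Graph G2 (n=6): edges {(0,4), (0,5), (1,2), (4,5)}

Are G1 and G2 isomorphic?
Yes, isomorphic

The graphs are isomorphic.
One valid mapping φ: V(G1) → V(G2): 0→5, 1→0, 2→1, 3→2, 4→3, 5→4

Verify φ preserves adjacency — for each edge of G1, its image is an edge of G2:
  (0,1) → (φ(0),φ(1)) = (0,5) ∈ E(G2) ✓
  (0,5) → (φ(0),φ(5)) = (4,5) ∈ E(G2) ✓
  (1,5) → (φ(1),φ(5)) = (0,4) ∈ E(G2) ✓
  (2,3) → (φ(2),φ(3)) = (1,2) ∈ E(G2) ✓
All 4 edges of G1 map to edges of G2, and |E(G1)| = |E(G2)| = 4, so φ is a bijection on edges as well as vertices. Hence G1 ≅ G2.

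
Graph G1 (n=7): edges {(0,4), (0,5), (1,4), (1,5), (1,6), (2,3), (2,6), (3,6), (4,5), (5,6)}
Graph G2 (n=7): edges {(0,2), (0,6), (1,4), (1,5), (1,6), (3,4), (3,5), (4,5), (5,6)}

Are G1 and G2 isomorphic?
No, not isomorphic

The graphs are NOT isomorphic.

Degrees in G1: deg(0)=2, deg(1)=3, deg(2)=2, deg(3)=2, deg(4)=3, deg(5)=4, deg(6)=4.
Sorted degree sequence of G1: [4, 4, 3, 3, 2, 2, 2].
Degrees in G2: deg(0)=2, deg(1)=3, deg(2)=1, deg(3)=2, deg(4)=3, deg(5)=4, deg(6)=3.
Sorted degree sequence of G2: [4, 3, 3, 3, 2, 2, 1].
The (sorted) degree sequence is an isomorphism invariant, so since G1 and G2 have different degree sequences they cannot be isomorphic.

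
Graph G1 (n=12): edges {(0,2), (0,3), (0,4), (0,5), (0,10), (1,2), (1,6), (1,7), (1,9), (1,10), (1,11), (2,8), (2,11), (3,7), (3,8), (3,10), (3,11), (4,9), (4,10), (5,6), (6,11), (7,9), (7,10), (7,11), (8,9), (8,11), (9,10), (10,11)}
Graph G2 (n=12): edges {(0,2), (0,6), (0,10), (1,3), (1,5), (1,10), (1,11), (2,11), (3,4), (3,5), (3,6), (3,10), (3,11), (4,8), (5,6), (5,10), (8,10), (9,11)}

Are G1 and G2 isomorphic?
No, not isomorphic

The graphs are NOT isomorphic.

Connected components of G1: 1 component(s) with vertex sets [[0, 1, 2, 3, 4, 5, 6, 7, 8, 9, 10, 11]], sizes [12].
Connected components of G2: 2 component(s) with vertex sets [[7], [0, 1, 2, 3, 4, 5, 6, 8, 9, 10, 11]], sizes [1, 11].
The number of connected components (and the multiset of component sizes) is an isomorphism invariant — an isomorphism maps each component of G1 bijectively onto a component of G2. Since G1 has 1 component(s) and G2 has 2, they cannot be isomorphic.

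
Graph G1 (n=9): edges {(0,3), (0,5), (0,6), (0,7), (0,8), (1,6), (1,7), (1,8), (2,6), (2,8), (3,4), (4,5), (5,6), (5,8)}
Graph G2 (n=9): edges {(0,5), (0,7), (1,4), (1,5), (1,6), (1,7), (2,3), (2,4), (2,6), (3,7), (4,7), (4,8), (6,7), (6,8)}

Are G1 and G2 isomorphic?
Yes, isomorphic

The graphs are isomorphic.
One valid mapping φ: V(G1) → V(G2): 0→7, 1→2, 2→8, 3→0, 4→5, 5→1, 6→6, 7→3, 8→4

Verify φ preserves adjacency — for each edge of G1, its image is an edge of G2:
  (0,3) → (φ(0),φ(3)) = (0,7) ∈ E(G2) ✓
  (0,5) → (φ(0),φ(5)) = (1,7) ∈ E(G2) ✓
  (0,6) → (φ(0),φ(6)) = (6,7) ∈ E(G2) ✓
  (0,7) → (φ(0),φ(7)) = (3,7) ∈ E(G2) ✓
  (0,8) → (φ(0),φ(8)) = (4,7) ∈ E(G2) ✓
  (1,6) → (φ(1),φ(6)) = (2,6) ∈ E(G2) ✓
  (1,7) → (φ(1),φ(7)) = (2,3) ∈ E(G2) ✓
  (1,8) → (φ(1),φ(8)) = (2,4) ∈ E(G2) ✓
  (2,6) → (φ(2),φ(6)) = (6,8) ∈ E(G2) ✓
  (2,8) → (φ(2),φ(8)) = (4,8) ∈ E(G2) ✓
  (3,4) → (φ(3),φ(4)) = (0,5) ∈ E(G2) ✓
  (4,5) → (φ(4),φ(5)) = (1,5) ∈ E(G2) ✓
  (5,6) → (φ(5),φ(6)) = (1,6) ∈ E(G2) ✓
  (5,8) → (φ(5),φ(8)) = (1,4) ∈ E(G2) ✓
All 14 edges of G1 map to edges of G2, and |E(G1)| = |E(G2)| = 14, so φ is a bijection on edges as well as vertices. Hence G1 ≅ G2.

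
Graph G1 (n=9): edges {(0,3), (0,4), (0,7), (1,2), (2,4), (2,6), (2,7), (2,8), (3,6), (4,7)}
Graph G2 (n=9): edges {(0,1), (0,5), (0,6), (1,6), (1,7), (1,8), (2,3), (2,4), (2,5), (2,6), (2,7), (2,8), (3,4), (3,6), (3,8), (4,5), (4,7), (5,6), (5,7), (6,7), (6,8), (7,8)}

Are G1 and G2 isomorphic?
No, not isomorphic

The graphs are NOT isomorphic.

Counting triangles (3-cliques): G1 has 2, G2 has 19.
Triangle count is an isomorphism invariant, so differing triangle counts rule out isomorphism.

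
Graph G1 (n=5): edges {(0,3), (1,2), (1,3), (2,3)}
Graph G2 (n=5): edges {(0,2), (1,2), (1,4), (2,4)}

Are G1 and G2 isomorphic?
Yes, isomorphic

The graphs are isomorphic.
One valid mapping φ: V(G1) → V(G2): 0→0, 1→4, 2→1, 3→2, 4→3

Verify φ preserves adjacency — for each edge of G1, its image is an edge of G2:
  (0,3) → (φ(0),φ(3)) = (0,2) ∈ E(G2) ✓
  (1,2) → (φ(1),φ(2)) = (1,4) ∈ E(G2) ✓
  (1,3) → (φ(1),φ(3)) = (2,4) ∈ E(G2) ✓
  (2,3) → (φ(2),φ(3)) = (1,2) ∈ E(G2) ✓
All 4 edges of G1 map to edges of G2, and |E(G1)| = |E(G2)| = 4, so φ is a bijection on edges as well as vertices. Hence G1 ≅ G2.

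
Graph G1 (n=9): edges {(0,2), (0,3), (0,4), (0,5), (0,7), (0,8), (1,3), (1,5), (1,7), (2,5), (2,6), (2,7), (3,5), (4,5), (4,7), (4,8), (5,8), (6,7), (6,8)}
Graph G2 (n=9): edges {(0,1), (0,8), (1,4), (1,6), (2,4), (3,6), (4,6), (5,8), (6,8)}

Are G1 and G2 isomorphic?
No, not isomorphic

The graphs are NOT isomorphic.

Degrees in G1: deg(0)=6, deg(1)=3, deg(2)=4, deg(3)=3, deg(4)=4, deg(5)=6, deg(6)=3, deg(7)=5, deg(8)=4.
Sorted degree sequence of G1: [6, 6, 5, 4, 4, 4, 3, 3, 3].
Degrees in G2: deg(0)=2, deg(1)=3, deg(2)=1, deg(3)=1, deg(4)=3, deg(5)=1, deg(6)=4, deg(7)=0, deg(8)=3.
Sorted degree sequence of G2: [4, 3, 3, 3, 2, 1, 1, 1, 0].
The (sorted) degree sequence is an isomorphism invariant, so since G1 and G2 have different degree sequences they cannot be isomorphic.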